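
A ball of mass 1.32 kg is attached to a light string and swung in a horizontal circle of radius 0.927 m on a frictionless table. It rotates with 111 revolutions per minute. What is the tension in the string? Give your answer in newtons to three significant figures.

165 N

ω = 111 rev/min × 2π/60 = 11.62 rad/s, so v = ωr = 11.62 × 0.927 = 10.78 m/s.
The tension is the only horizontal force, so it supplies the full centripetal force: T = m v²/r = 1.32 × (10.78)²/0.927 = 1.32 × 116.1/0.927 = 165.3 N.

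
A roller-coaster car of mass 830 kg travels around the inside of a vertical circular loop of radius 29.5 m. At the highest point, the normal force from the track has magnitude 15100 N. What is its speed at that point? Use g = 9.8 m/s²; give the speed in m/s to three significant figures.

At the top, N + mg = mv²/r, so v = √(r(N/m + g)) = √(29.5 × (15100/830 + 9.8)) = √(29.5 × 27.99) = √825.8 = 28.74 m/s.

28.7 m/s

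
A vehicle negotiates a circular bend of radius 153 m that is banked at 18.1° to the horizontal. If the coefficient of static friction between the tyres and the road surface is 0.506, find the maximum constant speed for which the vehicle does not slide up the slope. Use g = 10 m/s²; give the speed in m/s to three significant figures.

39.1 m/s

At the maximum speed, friction acts down the slope at its limiting value f = μN. Radially (horizontal, toward centre): N sinθ + μN cosθ = mv²/r. Vertically: N cosθ − μN sinθ = mg.
Dividing: v² = r g (sinθ + μcosθ)/(cosθ − μsinθ).
sinθ + μcosθ = 0.3107 + 0.506×0.9505 = 0.7916; cosθ − μsinθ = 0.9505 − 0.506×0.3107 = 0.7933.
v² = 153 × 10.0 × 0.7916/0.7933 = 1527 m²/s², so v = 39.07 m/s.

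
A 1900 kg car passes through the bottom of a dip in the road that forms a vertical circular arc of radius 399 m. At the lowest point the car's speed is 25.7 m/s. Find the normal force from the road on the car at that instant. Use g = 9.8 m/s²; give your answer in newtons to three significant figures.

21800 N

At the lowest point, N points up (toward the centre) and the weight mg points down (away from the centre), so the net inward force is N − mg = mv²/r.
N = m(v²/r + g) = 1900 × ((25.7)²/399 + 9.8) = 1900 × (1.655 + 9.8) = 1900 × 11.46 = 21770 N.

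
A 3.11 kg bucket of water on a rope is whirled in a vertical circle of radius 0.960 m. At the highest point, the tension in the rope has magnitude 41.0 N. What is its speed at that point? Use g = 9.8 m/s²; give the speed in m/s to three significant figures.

4.70 m/s

At the top, T + mg = mv²/r, so v = √(r(T/m + g)) = √(0.960 × (41.0/3.11 + 9.8)) = √(0.960 × 22.98) = √22.06 = 4.697 m/s.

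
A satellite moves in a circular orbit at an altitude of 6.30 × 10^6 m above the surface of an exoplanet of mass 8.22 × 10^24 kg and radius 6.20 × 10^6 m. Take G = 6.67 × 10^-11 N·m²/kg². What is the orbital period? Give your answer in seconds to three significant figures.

r = R + h = 6.20 × 10^6 + 6.30 × 10^6 = 1.250 × 10^7 m. Gravity provides the centripetal force: G M m / r² = m v² / r ⇒ v = √(GM/r) = 6623 m/s.
T = 2πr/v = 2π × 1.250 × 10^7 / 6623 = 11860 s.

11900 s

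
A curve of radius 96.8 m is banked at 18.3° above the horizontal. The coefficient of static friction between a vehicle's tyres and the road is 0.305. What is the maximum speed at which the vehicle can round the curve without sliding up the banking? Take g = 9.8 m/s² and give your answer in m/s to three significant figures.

At the maximum speed, friction acts down the slope at its limiting value f = μN. Radially (horizontal, toward centre): N sinθ + μN cosθ = mv²/r. Vertically: N cosθ − μN sinθ = mg.
Dividing: v² = r g (sinθ + μcosθ)/(cosθ − μsinθ).
sinθ + μcosθ = 0.3140 + 0.305×0.9494 = 0.6036; cosθ − μsinθ = 0.9494 − 0.305×0.3140 = 0.8537.
v² = 96.8 × 9.8 × 0.6036/0.8537 = 670.7 m²/s², so v = 25.90 m/s.

25.9 m/s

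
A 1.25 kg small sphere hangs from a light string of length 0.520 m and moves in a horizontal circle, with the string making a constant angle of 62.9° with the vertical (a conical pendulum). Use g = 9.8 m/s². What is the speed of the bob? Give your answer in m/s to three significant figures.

2.98 m/s

The radius of the circle is r = L sinθ = 0.520 × sin 62.9° = 0.4629 m.
Horizontally T sinθ = mv²/r and vertically T cosθ = mg, so tanθ = v²/(rg).
v = √(r g tanθ) = √(0.4629 × 9.8 × 1.954) = √8.865 = 2.977 m/s.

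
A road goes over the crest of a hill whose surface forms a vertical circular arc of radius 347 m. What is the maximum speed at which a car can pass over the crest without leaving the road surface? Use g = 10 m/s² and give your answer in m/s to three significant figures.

At the crest the centre of the circle is below the car, so the net downward (centripetal) force is mg − N = mv²/r.
The car leaves the road when N → 0, giving v_max = √(g r) = √(10.0 × 347) = 58.91 m/s.

58.9 m/s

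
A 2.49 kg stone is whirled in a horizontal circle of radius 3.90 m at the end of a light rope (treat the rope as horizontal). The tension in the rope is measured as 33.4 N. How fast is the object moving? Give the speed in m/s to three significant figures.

T = m v²/r ⇒ v = √(T r / m) = √(33.4 × 3.90 / 2.49) = √52.31 = 7.233 m/s.

7.23 m/s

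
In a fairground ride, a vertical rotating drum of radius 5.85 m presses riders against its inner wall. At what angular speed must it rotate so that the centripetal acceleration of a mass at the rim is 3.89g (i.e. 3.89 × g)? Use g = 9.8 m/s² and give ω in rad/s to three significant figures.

Centripetal acceleration a_c = ω²r. Setting ω²r = 3.89g:
ω = √(3.89g / r) = √(3.89 × 9.8 / 5.85) = √6.517 = 2.553 rad/s.

2.55 rad/s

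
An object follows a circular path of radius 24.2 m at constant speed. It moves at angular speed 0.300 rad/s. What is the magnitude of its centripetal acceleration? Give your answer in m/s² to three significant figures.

v = ωr = 0.300 × 24.2 = 7.260 m/s.
a_c = v²/r = (7.260)²/24.2 = 52.71/24.2 = 2.178 m/s².

2.18 m/s²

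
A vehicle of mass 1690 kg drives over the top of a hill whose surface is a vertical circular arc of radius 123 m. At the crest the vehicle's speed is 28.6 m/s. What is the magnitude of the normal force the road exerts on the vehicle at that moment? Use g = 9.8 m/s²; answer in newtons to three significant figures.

At the crest the centripetal acceleration points downward (toward the centre of the arc), so mg − N = mv²/r.
N = m(g − v²/r) = 1690 × (9.8 − (28.6)²/123) = 1690 × (9.8 − 6.650) = 1690 × 3.150 = 5323 N.

5320 N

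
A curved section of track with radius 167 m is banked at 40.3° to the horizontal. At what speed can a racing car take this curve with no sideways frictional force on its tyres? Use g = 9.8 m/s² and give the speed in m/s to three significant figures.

On a frictionless banked curve, N sinθ = mv²/r and N cosθ = mg, so tanθ = v²/(rg).
v = √(r g tanθ) = √(167 × 9.8 × tan 40.3°) = √(167 × 9.8 × 0.8481) = √1388 = 37.26 m/s.

37.3 m/s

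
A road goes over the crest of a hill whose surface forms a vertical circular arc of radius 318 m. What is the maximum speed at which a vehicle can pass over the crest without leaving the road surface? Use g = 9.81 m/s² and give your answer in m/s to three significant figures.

At the crest the centre of the circle is below the vehicle, so the net downward (centripetal) force is mg − N = mv²/r.
The vehicle leaves the road when N → 0, giving v_max = √(g r) = √(9.81 × 318) = 55.85 m/s.

55.9 m/s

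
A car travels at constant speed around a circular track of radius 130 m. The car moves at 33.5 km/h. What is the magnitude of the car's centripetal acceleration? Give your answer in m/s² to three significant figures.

0.666 m/s²

v = 33.5 km/h = 33.5/3.6 = 9.306 m/s.
a_c = v²/r = (9.306)²/130 = 86.59/130 = 0.6661 m/s².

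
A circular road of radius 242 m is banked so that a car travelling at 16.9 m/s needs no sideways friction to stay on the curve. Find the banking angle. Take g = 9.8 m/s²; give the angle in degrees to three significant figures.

6.87°

For a frictionless banked turn: horizontally N sinθ = mv²/r and vertically N cosθ = mg.
Dividing: tanθ = v²/(r g) = (16.9)²/(242 × 9.8) = 285.6/2372 = 0.1204.
θ = arctan(0.1204) = 6.867°.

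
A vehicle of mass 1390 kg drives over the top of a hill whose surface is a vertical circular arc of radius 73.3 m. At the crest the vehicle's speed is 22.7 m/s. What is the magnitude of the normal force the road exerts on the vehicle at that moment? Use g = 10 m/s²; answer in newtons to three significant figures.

4130 N

At the crest the centripetal acceleration points downward (toward the centre of the arc), so mg − N = mv²/r.
N = m(g − v²/r) = 1390 × (10.0 − (22.7)²/73.3) = 1390 × (10.0 − 7.030) = 1390 × 2.970 = 4128 N.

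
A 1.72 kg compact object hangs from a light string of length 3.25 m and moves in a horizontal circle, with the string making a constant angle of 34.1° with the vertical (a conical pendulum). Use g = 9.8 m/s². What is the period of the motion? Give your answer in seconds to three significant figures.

3.29 s

r = L sinθ = 1.822 m. From T sinθ = mω²r and T cosθ = mg: tanθ = ω²r/g, so ω² = g tanθ / r = g/(L cosθ).
ω = √(g/(L cosθ)) = √(9.8/(3.25 × 0.8281)) = √3.642 = 1.908 rad/s.
Period = 2π/ω = 3.293 s.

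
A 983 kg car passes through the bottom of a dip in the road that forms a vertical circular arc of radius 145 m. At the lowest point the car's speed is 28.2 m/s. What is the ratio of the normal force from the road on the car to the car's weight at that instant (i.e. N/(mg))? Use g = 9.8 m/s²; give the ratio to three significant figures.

At the bottom, N − mg = mv²/r, so N = m(v²/r + g) and N/(mg) = v²/(rg) + 1 = (28.2)²/(145 × 9.8) + 1 = 0.5596 + 1 = 1.560.

1.56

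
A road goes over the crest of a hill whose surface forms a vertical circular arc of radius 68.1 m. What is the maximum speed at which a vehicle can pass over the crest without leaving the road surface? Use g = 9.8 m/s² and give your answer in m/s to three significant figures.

At the crest the centre of the circle is below the vehicle, so the net downward (centripetal) force is mg − N = mv²/r.
The vehicle leaves the road when N → 0, giving v_max = √(g r) = √(9.8 × 68.1) = 25.83 m/s.

25.8 m/s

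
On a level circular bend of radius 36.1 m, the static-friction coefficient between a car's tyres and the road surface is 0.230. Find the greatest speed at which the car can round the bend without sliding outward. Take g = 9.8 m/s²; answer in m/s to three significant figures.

On a flat curve, static friction is the only horizontal force, so it must supply the full centripetal force: μ_s m g = m v²/r.
Mass cancels: v_max = √(μ_s g r) = √(0.230 × 9.8 × 36.1) = √81.37 = 9.020 m/s.

9.02 m/s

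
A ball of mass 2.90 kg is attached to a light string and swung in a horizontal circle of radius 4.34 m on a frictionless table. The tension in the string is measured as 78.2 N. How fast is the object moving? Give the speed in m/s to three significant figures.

10.8 m/s

T = m v²/r ⇒ v = √(T r / m) = √(78.2 × 4.34 / 2.90) = √117.0 = 10.82 m/s.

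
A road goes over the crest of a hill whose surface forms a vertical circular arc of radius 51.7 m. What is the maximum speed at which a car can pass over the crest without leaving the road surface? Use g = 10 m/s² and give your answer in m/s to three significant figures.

22.7 m/s

At the crest the centre of the circle is below the car, so the net downward (centripetal) force is mg − N = mv²/r.
The car leaves the road when N → 0, giving v_max = √(g r) = √(10.0 × 51.7) = 22.74 m/s.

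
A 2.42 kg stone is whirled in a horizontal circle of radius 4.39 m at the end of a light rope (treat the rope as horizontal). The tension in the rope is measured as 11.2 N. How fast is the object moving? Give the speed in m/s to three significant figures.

T = m v²/r ⇒ v = √(T r / m) = √(11.2 × 4.39 / 2.42) = √20.32 = 4.507 m/s.

4.51 m/s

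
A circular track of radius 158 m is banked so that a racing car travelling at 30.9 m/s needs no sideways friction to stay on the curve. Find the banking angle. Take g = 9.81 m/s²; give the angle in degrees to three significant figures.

31.6°

For a frictionless banked turn: horizontally N sinθ = mv²/r and vertically N cosθ = mg.
Dividing: tanθ = v²/(r g) = (30.9)²/(158 × 9.81) = 954.8/1550 = 0.6160.
θ = arctan(0.6160) = 31.63°.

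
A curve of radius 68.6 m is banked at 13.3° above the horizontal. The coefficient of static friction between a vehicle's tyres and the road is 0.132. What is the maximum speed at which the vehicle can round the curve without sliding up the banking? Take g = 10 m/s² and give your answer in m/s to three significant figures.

16.2 m/s

At the maximum speed, friction acts down the slope at its limiting value f = μN. Radially (horizontal, toward centre): N sinθ + μN cosθ = mv²/r. Vertically: N cosθ − μN sinθ = mg.
Dividing: v² = r g (sinθ + μcosθ)/(cosθ − μsinθ).
sinθ + μcosθ = 0.2300 + 0.132×0.9732 = 0.3585; cosθ − μsinθ = 0.9732 − 0.132×0.2300 = 0.9428.
v² = 68.6 × 10.0 × 0.3585/0.9428 = 260.9 m²/s², so v = 16.15 m/s.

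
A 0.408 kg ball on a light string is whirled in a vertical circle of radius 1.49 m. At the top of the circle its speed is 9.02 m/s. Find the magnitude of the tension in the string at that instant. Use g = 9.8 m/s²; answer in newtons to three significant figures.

At the top, both T and the weight mg point inward (toward the centre), so T + mg = mv²/r.
T = m(v²/r − g) = 0.408 × ((9.02)²/1.49 − 9.8) = 0.408 × (54.60 − 9.8) = 0.408 × 44.80 = 18.28 N.

18.3 N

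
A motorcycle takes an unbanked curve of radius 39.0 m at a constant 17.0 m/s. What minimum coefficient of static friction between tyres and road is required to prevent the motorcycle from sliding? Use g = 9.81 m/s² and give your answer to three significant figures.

Friction provides the centripetal force: μ_s m g = m v²/r, so μ_s = v²/(g r) = (17.00)²/(9.81 × 39.0) = 289.0/382.6 = 0.7554.

0.755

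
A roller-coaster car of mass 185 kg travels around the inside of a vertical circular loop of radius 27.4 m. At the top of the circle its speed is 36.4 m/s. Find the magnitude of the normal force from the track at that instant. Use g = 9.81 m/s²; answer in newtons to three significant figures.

7130 N

At the top, both N and the weight mg point inward (toward the centre), so N + mg = mv²/r.
N = m(v²/r − g) = 185 × ((36.4)²/27.4 − 9.81) = 185 × (48.36 − 9.81) = 185 × 38.55 = 7131 N.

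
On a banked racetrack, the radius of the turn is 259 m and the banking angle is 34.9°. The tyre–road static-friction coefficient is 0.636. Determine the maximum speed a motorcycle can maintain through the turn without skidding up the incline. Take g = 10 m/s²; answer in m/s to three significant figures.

78.8 m/s

At the maximum speed, friction acts down the slope at its limiting value f = μN. Radially (horizontal, toward centre): N sinθ + μN cosθ = mv²/r. Vertically: N cosθ − μN sinθ = mg.
Dividing: v² = r g (sinθ + μcosθ)/(cosθ − μsinθ).
sinθ + μcosθ = 0.5721 + 0.636×0.8202 = 1.094; cosθ − μsinθ = 0.8202 − 0.636×0.5721 = 0.4563.
v² = 259 × 10.0 × 1.094/0.4563 = 6209 m²/s², so v = 78.80 m/s.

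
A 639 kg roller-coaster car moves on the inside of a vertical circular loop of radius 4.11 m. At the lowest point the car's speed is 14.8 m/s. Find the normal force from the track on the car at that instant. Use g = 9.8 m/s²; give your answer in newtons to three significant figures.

At the lowest point, N points up (toward the centre) and the weight mg points down (away from the centre), so the net inward force is N − mg = mv²/r.
N = m(v²/r + g) = 639 × ((14.8)²/4.11 + 9.8) = 639 × (53.29 + 9.8) = 639 × 63.09 = 40320 N.

40300 N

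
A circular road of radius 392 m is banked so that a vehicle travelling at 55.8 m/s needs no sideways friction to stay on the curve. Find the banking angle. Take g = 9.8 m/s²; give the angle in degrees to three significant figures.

For a frictionless banked turn: horizontally N sinθ = mv²/r and vertically N cosθ = mg.
Dividing: tanθ = v²/(r g) = (55.8)²/(392 × 9.8) = 3114/3842 = 0.8105.
θ = arctan(0.8105) = 39.02°.

39.0°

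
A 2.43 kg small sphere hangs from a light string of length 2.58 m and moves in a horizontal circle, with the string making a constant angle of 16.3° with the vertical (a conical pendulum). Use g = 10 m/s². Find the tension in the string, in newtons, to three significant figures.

25.3 N

Vertically the bob has no acceleration, so T cosθ = mg.
T = mg/cosθ = 2.43 × 10.0 / cos 16.3° = 24.30/0.9598 = 25.32 N.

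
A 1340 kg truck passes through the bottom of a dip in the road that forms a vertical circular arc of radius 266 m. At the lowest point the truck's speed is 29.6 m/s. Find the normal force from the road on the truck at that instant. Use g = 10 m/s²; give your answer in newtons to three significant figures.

17800 N

At the lowest point, N points up (toward the centre) and the weight mg points down (away from the centre), so the net inward force is N − mg = mv²/r.
N = m(v²/r + g) = 1340 × ((29.6)²/266 + 10.0) = 1340 × (3.294 + 10.0) = 1340 × 13.29 = 17810 N.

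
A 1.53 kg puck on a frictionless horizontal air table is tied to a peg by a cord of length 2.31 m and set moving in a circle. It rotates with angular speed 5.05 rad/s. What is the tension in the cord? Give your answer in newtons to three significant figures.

90.1 N

v = ωr = 5.05 × 2.31 = 11.67 m/s.
The tension is the only horizontal force, so it supplies the full centripetal force: T = m v²/r = 1.53 × (11.67)²/2.31 = 1.53 × 136.1/2.31 = 90.13 N.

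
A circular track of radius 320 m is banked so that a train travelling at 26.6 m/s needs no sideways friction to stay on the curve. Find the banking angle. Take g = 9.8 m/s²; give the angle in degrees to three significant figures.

12.7°

With no friction, the horizontal component of the normal force provides the centripetal force: N sinθ = mv²/r, while N cosθ = mg vertically.
Dividing: tanθ = v²/(r g) = (26.6)²/(320 × 9.8) = 707.6/3136 = 0.2256.
θ = arctan(0.2256) = 12.71°.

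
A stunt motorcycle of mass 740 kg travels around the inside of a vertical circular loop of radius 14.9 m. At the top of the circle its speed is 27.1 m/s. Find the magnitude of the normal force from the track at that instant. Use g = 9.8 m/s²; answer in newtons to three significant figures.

At the top, both N and the weight mg point inward (toward the centre), so N + mg = mv²/r.
N = m(v²/r − g) = 740 × ((27.1)²/14.9 − 9.8) = 740 × (49.29 − 9.8) = 740 × 39.49 = 29220 N.

29200 N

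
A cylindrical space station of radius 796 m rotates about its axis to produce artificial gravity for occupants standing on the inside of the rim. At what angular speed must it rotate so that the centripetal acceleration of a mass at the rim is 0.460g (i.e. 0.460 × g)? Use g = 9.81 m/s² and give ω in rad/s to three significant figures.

Centripetal acceleration a_c = ω²r. Setting ω²r = 0.460g:
ω = √(0.460g / r) = √(0.460 × 9.81 / 796) = √0.005669 = 0.07529 rad/s.

0.0753 rad/s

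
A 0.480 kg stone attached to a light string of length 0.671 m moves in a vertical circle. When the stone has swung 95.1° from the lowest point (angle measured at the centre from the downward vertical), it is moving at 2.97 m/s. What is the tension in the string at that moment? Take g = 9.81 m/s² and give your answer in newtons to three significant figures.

Take the radial direction toward the centre of the circle as positive. The component of the weight along the string toward the centre is −mg cos φ (φ measured from the bottom), so Newton's second law along the string gives T − mg cos φ = m v²/r.
cos 95.1° = -0.08889, so T = m(v²/r + g cos φ) = 0.480 × ((2.97)²/0.671 + 9.81 × -0.08889) = 0.480 × (13.15 + (-0.8721)) = 0.480 × 12.27 = 5.891 N.

5.89 N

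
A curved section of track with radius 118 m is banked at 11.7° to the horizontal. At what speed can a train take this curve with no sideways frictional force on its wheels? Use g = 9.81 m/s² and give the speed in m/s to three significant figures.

15.5 m/s

On a frictionless banked curve, N sinθ = mv²/r and N cosθ = mg, so tanθ = v²/(rg).
v = √(r g tanθ) = √(118 × 9.81 × tan 11.7°) = √(118 × 9.81 × 0.2071) = √239.7 = 15.48 m/s.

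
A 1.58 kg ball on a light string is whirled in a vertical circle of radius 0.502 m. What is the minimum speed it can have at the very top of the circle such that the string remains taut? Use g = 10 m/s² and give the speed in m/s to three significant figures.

2.24 m/s

At the highest point the centre is directly below, so both the weight and T act inward: T + mg = mv²/r.
At minimum speed T → 0, so mg = mv_min²/r ⇒ v_min = √(g r) = √(10.0 × 0.502) = 2.241 m/s.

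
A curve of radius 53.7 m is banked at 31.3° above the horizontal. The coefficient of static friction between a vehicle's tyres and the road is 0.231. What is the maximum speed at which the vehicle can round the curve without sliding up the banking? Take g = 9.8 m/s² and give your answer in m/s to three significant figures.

22.7 m/s

At the maximum speed, friction acts down the slope at its limiting value f = μN. Radially (horizontal, toward centre): N sinθ + μN cosθ = mv²/r. Vertically: N cosθ − μN sinθ = mg.
Dividing: v² = r g (sinθ + μcosθ)/(cosθ − μsinθ).
sinθ + μcosθ = 0.5195 + 0.231×0.8545 = 0.7169; cosθ − μsinθ = 0.8545 − 0.231×0.5195 = 0.7344.
v² = 53.7 × 9.8 × 0.7169/0.7344 = 513.7 m²/s², so v = 22.66 m/s.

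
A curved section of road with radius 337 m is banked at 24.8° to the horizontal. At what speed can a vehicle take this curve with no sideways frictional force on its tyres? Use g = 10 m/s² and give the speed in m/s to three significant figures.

39.5 m/s

On a frictionless banked curve, N sinθ = mv²/r and N cosθ = mg, so tanθ = v²/(rg).
v = √(r g tanθ) = √(337 × 10.0 × tan 24.8°) = √(337 × 10.0 × 0.4621) = √1557 = 39.46 m/s.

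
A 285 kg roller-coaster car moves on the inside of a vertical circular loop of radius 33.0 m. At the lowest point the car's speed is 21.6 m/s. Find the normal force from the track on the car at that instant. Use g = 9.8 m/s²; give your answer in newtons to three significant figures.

At the lowest point, N points up (toward the centre) and the weight mg points down (away from the centre), so the net inward force is N − mg = mv²/r.
N = m(v²/r + g) = 285 × ((21.6)²/33.0 + 9.8) = 285 × (14.14 + 9.8) = 285 × 23.94 = 6822 N.

6820 N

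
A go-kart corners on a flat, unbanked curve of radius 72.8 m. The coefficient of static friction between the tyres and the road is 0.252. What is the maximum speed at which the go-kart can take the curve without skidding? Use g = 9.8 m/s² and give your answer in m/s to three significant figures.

On a flat curve, static friction is the only horizontal force, so it must supply the full centripetal force: μ_s m g = m v²/r.
Mass cancels: v_max = √(μ_s g r) = √(0.252 × 9.8 × 72.8) = √179.8 = 13.41 m/s.

13.4 m/s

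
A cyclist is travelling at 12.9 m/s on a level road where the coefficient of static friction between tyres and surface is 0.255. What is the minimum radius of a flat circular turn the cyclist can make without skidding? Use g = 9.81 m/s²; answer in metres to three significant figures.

66.5 m

At the limit, μ_s m g = m v²/r, so r_min = v²/(μ_s g) = (12.9)²/(0.255 × 9.81) = 166.4/2.502 = 66.52 m.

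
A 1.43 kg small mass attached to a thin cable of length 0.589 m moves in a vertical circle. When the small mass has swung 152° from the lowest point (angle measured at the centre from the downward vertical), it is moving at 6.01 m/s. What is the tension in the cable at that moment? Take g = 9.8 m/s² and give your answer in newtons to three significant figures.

Take the radial direction toward the centre of the circle as positive. The component of the weight along the string toward the centre is −mg cos φ (φ measured from the bottom), so Newton's second law along the string gives T − mg cos φ = m v²/r.
cos 152° = -0.8829, so T = m(v²/r + g cos φ) = 1.43 × ((6.01)²/0.589 + 9.8 × -0.8829) = 1.43 × (61.32 + (-8.653)) = 1.43 × 52.67 = 75.32 N.

75.3 N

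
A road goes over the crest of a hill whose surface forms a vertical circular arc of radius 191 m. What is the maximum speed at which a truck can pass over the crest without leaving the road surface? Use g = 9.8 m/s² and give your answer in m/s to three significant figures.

At the crest the centre of the circle is below the truck, so the net downward (centripetal) force is mg − N = mv²/r.
The truck leaves the road when N → 0, giving v_max = √(g r) = √(9.8 × 191) = 43.26 m/s.

43.3 m/s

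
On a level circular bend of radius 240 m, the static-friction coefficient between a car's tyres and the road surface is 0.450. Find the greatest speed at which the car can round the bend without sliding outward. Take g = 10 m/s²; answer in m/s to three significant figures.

32.9 m/s

Friction provides the centripetal force on a flat curve. At maximum speed it is at its limiting value: μ_s m g = m v²/r.
Mass cancels: v_max = √(μ_s g r) = √(0.450 × 10.0 × 240) = √1080 = 32.86 m/s.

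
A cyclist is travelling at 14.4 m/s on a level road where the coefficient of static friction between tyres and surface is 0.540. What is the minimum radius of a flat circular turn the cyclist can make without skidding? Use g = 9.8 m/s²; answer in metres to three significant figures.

At the limit, μ_s m g = m v²/r, so r_min = v²/(μ_s g) = (14.4)²/(0.540 × 9.8) = 207.4/5.292 = 39.18 m.

39.2 m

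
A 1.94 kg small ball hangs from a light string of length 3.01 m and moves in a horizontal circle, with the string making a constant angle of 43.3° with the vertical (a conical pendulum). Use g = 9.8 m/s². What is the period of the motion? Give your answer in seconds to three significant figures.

2.97 s

r = L sinθ = 2.064 m. From T sinθ = mω²r and T cosθ = mg: tanθ = ω²r/g, so ω² = g tanθ / r = g/(L cosθ).
ω = √(g/(L cosθ)) = √(9.8/(3.01 × 0.7278)) = √4.474 = 2.115 rad/s.
Period = 2π/ω = 2.971 s.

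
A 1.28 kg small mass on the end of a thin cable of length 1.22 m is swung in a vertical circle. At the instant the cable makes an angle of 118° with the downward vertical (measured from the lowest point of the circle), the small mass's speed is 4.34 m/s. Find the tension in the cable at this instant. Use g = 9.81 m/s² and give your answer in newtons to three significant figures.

Take the radial direction toward the centre of the circle as positive. The component of the weight along the string toward the centre is −mg cos φ (φ measured from the bottom), so Newton's second law along the string gives T − mg cos φ = m v²/r.
cos 118° = -0.4695, so T = m(v²/r + g cos φ) = 1.28 × ((4.34)²/1.22 + 9.81 × -0.4695) = 1.28 × (15.44 + (-4.606)) = 1.28 × 10.83 = 13.87 N.

13.9 N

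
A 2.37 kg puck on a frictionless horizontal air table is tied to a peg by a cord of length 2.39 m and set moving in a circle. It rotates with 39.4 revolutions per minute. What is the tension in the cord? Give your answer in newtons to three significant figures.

ω = 39.4 rev/min × 2π/60 = 4.126 rad/s, so v = ωr = 4.126 × 2.39 = 9.861 m/s.
The tension is the only horizontal force, so it supplies the full centripetal force: T = m v²/r = 2.37 × (9.861)²/2.39 = 2.37 × 97.24/2.39 = 96.43 N.

96.4 N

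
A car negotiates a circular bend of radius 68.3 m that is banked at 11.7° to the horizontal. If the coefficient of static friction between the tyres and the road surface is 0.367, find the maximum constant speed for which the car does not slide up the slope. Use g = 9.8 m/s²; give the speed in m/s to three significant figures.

20.4 m/s

At the maximum speed, friction acts down the slope at its limiting value f = μN. Radially (horizontal, toward centre): N sinθ + μN cosθ = mv²/r. Vertically: N cosθ − μN sinθ = mg.
Dividing: v² = r g (sinθ + μcosθ)/(cosθ − μsinθ).
sinθ + μcosθ = 0.2028 + 0.367×0.9792 = 0.5622; cosθ − μsinθ = 0.9792 − 0.367×0.2028 = 0.9048.
v² = 68.3 × 9.8 × 0.5622/0.9048 = 415.9 m²/s², so v = 20.39 m/s.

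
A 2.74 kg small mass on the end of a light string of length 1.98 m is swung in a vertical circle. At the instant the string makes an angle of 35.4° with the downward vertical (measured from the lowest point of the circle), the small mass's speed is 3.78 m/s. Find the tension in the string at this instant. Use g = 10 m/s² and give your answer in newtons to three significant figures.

Take the radial direction toward the centre of the circle as positive. The component of the weight along the string toward the centre is −mg cos φ (φ measured from the bottom), so Newton's second law along the string gives T − mg cos φ = m v²/r.
cos 35.4° = 0.8151, so T = m(v²/r + g cos φ) = 2.74 × ((3.78)²/1.98 + 10.0 × 0.8151) = 2.74 × (7.216 + (8.151)) = 2.74 × 15.37 = 42.11 N.

42.1 N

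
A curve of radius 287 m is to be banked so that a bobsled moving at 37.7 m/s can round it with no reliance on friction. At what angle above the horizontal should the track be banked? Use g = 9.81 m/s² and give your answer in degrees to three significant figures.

26.8°

For a frictionless banked turn: horizontally N sinθ = mv²/r and vertically N cosθ = mg.
Dividing: tanθ = v²/(r g) = (37.7)²/(287 × 9.81) = 1421/2815 = 0.5048.
θ = arctan(0.5048) = 26.79°.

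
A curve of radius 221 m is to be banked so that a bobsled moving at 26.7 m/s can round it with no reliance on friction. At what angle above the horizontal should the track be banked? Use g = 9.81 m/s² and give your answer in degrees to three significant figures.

18.2°

With no friction, the horizontal component of the normal force provides the centripetal force: N sinθ = mv²/r, while N cosθ = mg vertically.
Dividing: tanθ = v²/(r g) = (26.7)²/(221 × 9.81) = 712.9/2168 = 0.3288.
θ = arctan(0.3288) = 18.20°.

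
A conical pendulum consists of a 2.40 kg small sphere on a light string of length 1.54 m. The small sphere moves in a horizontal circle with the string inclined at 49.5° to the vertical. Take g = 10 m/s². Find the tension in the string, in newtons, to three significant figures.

37.0 N

Vertically the bob has no acceleration, so T cosθ = mg.
T = mg/cosθ = 2.40 × 10.0 / cos 49.5° = 24.00/0.6494 = 36.95 N.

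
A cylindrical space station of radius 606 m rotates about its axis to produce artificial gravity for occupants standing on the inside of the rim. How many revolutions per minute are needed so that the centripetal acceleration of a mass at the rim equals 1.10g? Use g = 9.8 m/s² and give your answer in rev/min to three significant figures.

Require ω²r = 1.10g, so ω = √(1.10 × 9.8/606) = 0.1334 rad/s.
In rev/min: ω × 60/(2π) = 0.1334 × 60/(2π) = 1.274 rev/min.

1.27 rev/min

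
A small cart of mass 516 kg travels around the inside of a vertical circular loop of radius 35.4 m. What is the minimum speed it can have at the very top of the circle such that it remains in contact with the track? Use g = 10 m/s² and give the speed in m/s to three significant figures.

At the top, both weight mg and N point toward the centre: N + mg = mv²/r.
At minimum speed N → 0, so mg = mv_min²/r ⇒ v_min = √(g r) = √(10.0 × 35.4) = 18.81 m/s.

18.8 m/s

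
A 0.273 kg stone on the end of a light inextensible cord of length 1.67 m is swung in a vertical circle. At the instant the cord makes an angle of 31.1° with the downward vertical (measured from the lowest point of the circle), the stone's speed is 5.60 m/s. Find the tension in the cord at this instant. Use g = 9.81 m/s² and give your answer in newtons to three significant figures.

7.42 N

Take the radial direction toward the centre of the circle as positive. The component of the weight along the string toward the centre is −mg cos φ (φ measured from the bottom), so Newton's second law along the string gives T − mg cos φ = m v²/r.
cos 31.1° = 0.8563, so T = m(v²/r + g cos φ) = 0.273 × ((5.60)²/1.67 + 9.81 × 0.8563) = 0.273 × (18.78 + (8.400)) = 0.273 × 27.18 = 7.420 N.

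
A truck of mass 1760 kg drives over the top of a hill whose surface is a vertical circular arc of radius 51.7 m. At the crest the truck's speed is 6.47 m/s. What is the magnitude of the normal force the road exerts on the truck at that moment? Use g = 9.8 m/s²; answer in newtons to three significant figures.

At the crest the centripetal acceleration points downward (toward the centre of the arc), so mg − N = mv²/r.
N = m(g − v²/r) = 1760 × (9.8 − (6.47)²/51.7) = 1760 × (9.8 − 0.8097) = 1760 × 8.990 = 15820 N.

15800 N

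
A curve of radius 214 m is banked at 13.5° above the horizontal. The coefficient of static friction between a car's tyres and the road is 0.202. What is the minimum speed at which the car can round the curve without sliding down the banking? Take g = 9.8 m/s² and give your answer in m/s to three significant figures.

At the minimum speed, friction acts up the slope at its limiting value f = μN. Radially (horizontal, toward centre): N sinθ − μN cosθ = mv²/r. Vertically: N cosθ + μN sinθ = mg.
Dividing: v² = r g (sinθ − μcosθ)/(cosθ + μsinθ).
sinθ − μcosθ = 0.2334 − 0.202×0.9724 = 0.03703; cosθ + μsinθ = 0.9724 + 0.202×0.2334 = 1.020.
v² = 214 × 9.8 × 0.03703/1.020 = 76.17 m²/s², so v = 8.727 m/s.

8.73 m/s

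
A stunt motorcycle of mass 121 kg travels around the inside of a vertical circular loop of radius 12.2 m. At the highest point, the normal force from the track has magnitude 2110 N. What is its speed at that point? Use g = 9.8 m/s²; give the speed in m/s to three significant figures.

18.2 m/s

At the top, N + mg = mv²/r, so v = √(r(N/m + g)) = √(12.2 × (2110/121 + 9.8)) = √(12.2 × 27.24) = √332.3 = 18.23 m/s.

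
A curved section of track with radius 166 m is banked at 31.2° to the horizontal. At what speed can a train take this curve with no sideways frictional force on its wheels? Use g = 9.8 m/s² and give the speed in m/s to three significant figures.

On a frictionless banked curve, N sinθ = mv²/r and N cosθ = mg, so tanθ = v²/(rg).
v = √(r g tanθ) = √(166 × 9.8 × tan 31.2°) = √(166 × 9.8 × 0.6056) = √985.2 = 31.39 m/s.

31.4 m/s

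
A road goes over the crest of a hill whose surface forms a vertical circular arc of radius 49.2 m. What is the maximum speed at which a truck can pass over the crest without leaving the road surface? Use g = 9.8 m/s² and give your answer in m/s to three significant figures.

22.0 m/s

At the crest the centre of the circle is below the truck, so the net downward (centripetal) force is mg − N = mv²/r.
The truck leaves the road when N → 0, giving v_max = √(g r) = √(9.8 × 49.2) = 21.96 m/s.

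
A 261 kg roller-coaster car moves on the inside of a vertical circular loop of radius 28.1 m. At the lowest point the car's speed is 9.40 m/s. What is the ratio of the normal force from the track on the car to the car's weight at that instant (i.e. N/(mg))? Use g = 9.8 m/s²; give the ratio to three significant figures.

1.32

At the bottom, N − mg = mv²/r, so N = m(v²/r + g) and N/(mg) = v²/(rg) + 1 = (9.40)²/(28.1 × 9.8) + 1 = 0.3209 + 1 = 1.321.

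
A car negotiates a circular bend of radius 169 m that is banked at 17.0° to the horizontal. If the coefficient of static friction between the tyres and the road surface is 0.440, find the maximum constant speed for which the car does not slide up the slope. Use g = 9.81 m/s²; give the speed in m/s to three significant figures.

At the maximum speed, friction acts down the slope at its limiting value f = μN. Radially (horizontal, toward centre): N sinθ + μN cosθ = mv²/r. Vertically: N cosθ − μN sinθ = mg.
Dividing: v² = r g (sinθ + μcosθ)/(cosθ − μsinθ).
sinθ + μcosθ = 0.2924 + 0.440×0.9563 = 0.7131; cosθ − μsinθ = 0.9563 − 0.440×0.2924 = 0.8277.
v² = 169 × 9.81 × 0.7131/0.8277 = 1429 m²/s², so v = 37.80 m/s.

37.8 m/s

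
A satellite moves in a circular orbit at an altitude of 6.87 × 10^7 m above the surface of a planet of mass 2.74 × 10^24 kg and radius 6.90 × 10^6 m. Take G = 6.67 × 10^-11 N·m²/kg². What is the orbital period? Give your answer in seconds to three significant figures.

306000 s

r = R + h = 6.90 × 10^6 + 6.87 × 10^7 = 7.560 × 10^7 m. Gravity provides the centripetal force: G M m / r² = m v² / r ⇒ v = √(GM/r) = 1555 m/s.
T = 2πr/v = 2π × 7.560 × 10^7 / 1555 = 305500 s.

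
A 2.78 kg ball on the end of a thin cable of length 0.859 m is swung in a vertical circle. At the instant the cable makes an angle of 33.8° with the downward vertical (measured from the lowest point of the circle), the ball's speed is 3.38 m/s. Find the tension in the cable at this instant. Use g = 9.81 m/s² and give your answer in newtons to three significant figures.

59.6 N

Take the radial direction toward the centre of the circle as positive. The component of the weight along the string toward the centre is −mg cos φ (φ measured from the bottom), so Newton's second law along the string gives T − mg cos φ = m v²/r.
cos 33.8° = 0.8310, so T = m(v²/r + g cos φ) = 2.78 × ((3.38)²/0.859 + 9.81 × 0.8310) = 2.78 × (13.30 + (8.152)) = 2.78 × 21.45 = 59.64 N.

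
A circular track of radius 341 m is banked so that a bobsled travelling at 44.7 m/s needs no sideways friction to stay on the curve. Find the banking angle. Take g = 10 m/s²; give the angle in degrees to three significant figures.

With no friction, the horizontal component of the normal force provides the centripetal force: N sinθ = mv²/r, while N cosθ = mg vertically.
Dividing: tanθ = v²/(r g) = (44.7)²/(341 × 10.0) = 1998/3410 = 0.5860.
θ = arctan(0.5860) = 30.37°.

30.4°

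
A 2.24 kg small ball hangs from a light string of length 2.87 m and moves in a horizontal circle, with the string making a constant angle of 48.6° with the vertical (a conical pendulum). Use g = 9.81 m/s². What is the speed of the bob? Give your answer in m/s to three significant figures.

4.89 m/s

The radius of the circle is r = L sinθ = 2.87 × sin 48.6° = 2.153 m.
Horizontally T sinθ = mv²/r and vertically T cosθ = mg, so tanθ = v²/(rg).
v = √(r g tanθ) = √(2.153 × 9.81 × 1.134) = √23.95 = 4.894 m/s.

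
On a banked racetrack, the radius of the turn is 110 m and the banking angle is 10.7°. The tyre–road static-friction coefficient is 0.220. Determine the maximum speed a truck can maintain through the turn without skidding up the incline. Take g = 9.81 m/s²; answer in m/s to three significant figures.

21.5 m/s

At the maximum speed, friction acts down the slope at its limiting value f = μN. Radially (horizontal, toward centre): N sinθ + μN cosθ = mv²/r. Vertically: N cosθ − μN sinθ = mg.
Dividing: v² = r g (sinθ + μcosθ)/(cosθ − μsinθ).
sinθ + μcosθ = 0.1857 + 0.220×0.9826 = 0.4018; cosθ − μsinθ = 0.9826 − 0.220×0.1857 = 0.9418.
v² = 110 × 9.81 × 0.4018/0.9418 = 460.4 m²/s², so v = 21.46 m/s.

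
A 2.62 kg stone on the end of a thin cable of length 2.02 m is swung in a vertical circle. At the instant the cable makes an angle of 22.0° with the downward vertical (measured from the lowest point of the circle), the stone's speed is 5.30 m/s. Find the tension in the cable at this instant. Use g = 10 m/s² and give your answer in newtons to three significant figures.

Take the radial direction toward the centre of the circle as positive. The component of the weight along the string toward the centre is −mg cos φ (φ measured from the bottom), so Newton's second law along the string gives T − mg cos φ = m v²/r.
cos 22.0° = 0.9272, so T = m(v²/r + g cos φ) = 2.62 × ((5.30)²/2.02 + 10.0 × 0.9272) = 2.62 × (13.91 + (9.272)) = 2.62 × 23.18 = 60.73 N.

60.7 N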